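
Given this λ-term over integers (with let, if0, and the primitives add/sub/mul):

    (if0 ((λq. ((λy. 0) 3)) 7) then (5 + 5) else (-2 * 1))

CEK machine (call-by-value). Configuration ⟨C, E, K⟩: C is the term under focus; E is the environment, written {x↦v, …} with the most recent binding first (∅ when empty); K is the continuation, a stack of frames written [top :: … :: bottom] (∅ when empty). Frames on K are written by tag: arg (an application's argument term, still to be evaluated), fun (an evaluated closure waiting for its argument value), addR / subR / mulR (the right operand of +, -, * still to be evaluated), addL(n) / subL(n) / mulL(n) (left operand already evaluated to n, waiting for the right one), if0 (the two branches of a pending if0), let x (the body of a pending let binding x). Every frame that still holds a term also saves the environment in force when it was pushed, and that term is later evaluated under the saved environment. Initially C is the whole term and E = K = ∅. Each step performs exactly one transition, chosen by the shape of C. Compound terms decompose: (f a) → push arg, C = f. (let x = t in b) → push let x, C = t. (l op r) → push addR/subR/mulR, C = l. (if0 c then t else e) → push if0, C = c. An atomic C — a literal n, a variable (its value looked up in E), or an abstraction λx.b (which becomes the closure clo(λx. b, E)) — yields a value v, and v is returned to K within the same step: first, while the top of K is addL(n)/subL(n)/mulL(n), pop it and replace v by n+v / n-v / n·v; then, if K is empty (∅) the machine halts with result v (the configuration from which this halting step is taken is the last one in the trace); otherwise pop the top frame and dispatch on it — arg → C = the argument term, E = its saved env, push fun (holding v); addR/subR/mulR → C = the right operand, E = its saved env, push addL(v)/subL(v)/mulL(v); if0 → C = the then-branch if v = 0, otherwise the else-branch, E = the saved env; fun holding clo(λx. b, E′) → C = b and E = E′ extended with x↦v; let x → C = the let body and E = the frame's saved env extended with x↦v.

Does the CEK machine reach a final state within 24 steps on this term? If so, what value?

0. ⟨C=(if0 ((λq. ((λy. 0) 3)) 7) then (5 + 5) else (-2 * 1)); E=∅; K=∅⟩
1. ⟨C=((λq. ((λy. 0) 3)) 7); E=∅; K=[if0]⟩
2. ⟨C=(λq. ((λy. 0) 3)); E=∅; K=[arg :: if0]⟩
3. ⟨C=7; E=∅; K=[fun :: if0]⟩
4. ⟨C=((λy. 0) 3); E={q↦7}; K=[if0]⟩
5. ⟨C=(λy. 0); E={q↦7}; K=[arg :: if0]⟩
6. ⟨C=3; E={q↦7}; K=[fun :: if0]⟩
7. ⟨C=0; E={y↦3, q↦7}; K=[if0]⟩
8. ⟨C=(5 + 5); E=∅; K=∅⟩
9. ⟨C=5; E=∅; K=[addR]⟩
10. ⟨C=5; E=∅; K=[addL(5)]⟩
→ final value 10

Answer: 10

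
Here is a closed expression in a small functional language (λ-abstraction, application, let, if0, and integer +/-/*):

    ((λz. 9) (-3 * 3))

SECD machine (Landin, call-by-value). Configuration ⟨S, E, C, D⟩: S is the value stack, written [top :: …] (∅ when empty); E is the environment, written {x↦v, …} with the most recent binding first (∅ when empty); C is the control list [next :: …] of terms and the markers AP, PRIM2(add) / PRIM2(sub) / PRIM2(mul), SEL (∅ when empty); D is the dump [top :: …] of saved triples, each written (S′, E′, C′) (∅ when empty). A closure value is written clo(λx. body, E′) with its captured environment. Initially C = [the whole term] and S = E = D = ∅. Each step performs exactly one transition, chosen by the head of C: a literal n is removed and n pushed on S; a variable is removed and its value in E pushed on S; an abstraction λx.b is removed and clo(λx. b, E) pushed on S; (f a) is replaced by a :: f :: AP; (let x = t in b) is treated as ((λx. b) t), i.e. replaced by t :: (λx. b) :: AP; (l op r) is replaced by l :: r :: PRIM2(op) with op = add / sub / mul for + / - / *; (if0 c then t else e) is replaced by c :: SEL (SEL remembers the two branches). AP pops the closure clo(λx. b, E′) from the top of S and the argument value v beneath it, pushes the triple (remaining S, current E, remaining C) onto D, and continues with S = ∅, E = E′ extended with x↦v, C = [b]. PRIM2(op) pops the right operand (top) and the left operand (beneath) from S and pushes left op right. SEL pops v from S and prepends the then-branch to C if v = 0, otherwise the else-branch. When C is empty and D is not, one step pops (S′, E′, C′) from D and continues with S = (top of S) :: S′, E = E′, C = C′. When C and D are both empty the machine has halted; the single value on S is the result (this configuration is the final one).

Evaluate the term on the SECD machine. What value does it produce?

step 0: [S=∅ | E=∅ | C=[((λz. 9) (-3 * 3))] | D=∅]
step 1: [S=∅ | E=∅ | C=[(-3 * 3) :: (λz. 9) :: AP] | D=∅]
step 2: [S=∅ | E=∅ | C=[-3 :: 3 :: PRIM2(mul) :: (λz. 9) :: AP] | D=∅]
step 3: [S=[-3] | E=∅ | C=[3 :: PRIM2(mul) :: (λz. 9) :: AP] | D=∅]
step 4: [S=[3 :: -3] | E=∅ | C=[PRIM2(mul) :: (λz. 9) :: AP] | D=∅]
step 5: [S=[-9] | E=∅ | C=[(λz. 9) :: AP] | D=∅]
step 6: [S=[clo(λz. 9, ∅) :: -9] | E=∅ | C=[AP] | D=∅]
step 7: [S=∅ | E={z↦-9} | C=[9] | D=[(∅, ∅, ∅)]]
step 8: [S=[9] | E={z↦-9} | C=∅ | D=[(∅, ∅, ∅)]]
step 9: [S=[9] | E=∅ | C=∅ | D=∅]
→ final value 9

Answer: 9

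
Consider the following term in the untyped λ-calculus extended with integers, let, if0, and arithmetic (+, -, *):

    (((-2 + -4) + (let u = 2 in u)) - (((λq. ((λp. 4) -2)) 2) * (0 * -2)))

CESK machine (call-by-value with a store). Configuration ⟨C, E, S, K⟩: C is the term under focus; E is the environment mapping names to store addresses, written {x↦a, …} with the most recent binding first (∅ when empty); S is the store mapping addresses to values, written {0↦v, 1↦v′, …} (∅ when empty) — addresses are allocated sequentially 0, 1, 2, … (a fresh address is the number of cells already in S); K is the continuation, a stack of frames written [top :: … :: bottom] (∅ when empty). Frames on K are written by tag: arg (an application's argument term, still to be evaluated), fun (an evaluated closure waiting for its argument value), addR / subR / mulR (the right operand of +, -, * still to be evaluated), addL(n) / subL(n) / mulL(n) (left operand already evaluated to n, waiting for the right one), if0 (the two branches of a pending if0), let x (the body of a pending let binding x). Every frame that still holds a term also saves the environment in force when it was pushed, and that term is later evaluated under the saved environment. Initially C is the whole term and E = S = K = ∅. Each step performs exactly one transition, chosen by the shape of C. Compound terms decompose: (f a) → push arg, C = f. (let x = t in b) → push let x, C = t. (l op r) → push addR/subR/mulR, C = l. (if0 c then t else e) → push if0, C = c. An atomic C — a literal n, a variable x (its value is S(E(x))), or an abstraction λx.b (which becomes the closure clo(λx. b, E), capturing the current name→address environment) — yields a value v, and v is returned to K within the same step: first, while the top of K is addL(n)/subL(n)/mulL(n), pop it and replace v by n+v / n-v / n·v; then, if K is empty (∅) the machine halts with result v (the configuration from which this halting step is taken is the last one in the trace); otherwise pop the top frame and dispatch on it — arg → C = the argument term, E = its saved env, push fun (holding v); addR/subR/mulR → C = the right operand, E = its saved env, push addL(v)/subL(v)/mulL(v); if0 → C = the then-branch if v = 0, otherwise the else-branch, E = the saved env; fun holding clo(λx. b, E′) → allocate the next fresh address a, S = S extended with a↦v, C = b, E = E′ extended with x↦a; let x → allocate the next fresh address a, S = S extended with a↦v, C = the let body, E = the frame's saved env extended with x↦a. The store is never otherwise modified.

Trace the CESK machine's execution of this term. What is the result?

Answer: -4

Execution trace:
step 0: [C=(((-2 + -4) + (let u = 2 in u)) - (((λq. ((λp. 4) -2)) 2) * (0 * -2))) | E=∅ | S=∅ | K=∅]
step 1: [C=((-2 + -4) + (let u = 2 in u)) | E=∅ | S=∅ | K=[subR]]
step 2: [C=(-2 + -4) | E=∅ | S=∅ | K=[addR :: subR]]
step 3: [C=-2 | E=∅ | S=∅ | K=[addR :: addR :: subR]]
step 4: [C=-4 | E=∅ | S=∅ | K=[addL(-2) :: addR :: subR]]
step 5: [C=(let u = 2 in u) | E=∅ | S=∅ | K=[addL(-6) :: subR]]
step 6: [C=2 | E=∅ | S=∅ | K=[let u :: addL(-6) :: subR]]
step 7: [C=u | E={u↦0} | S={0↦2} | K=[addL(-6) :: subR]]
step 8: [C=(((λq. ((λp. 4) -2)) 2) * (0 * -2)) | E=∅ | S={0↦2} | K=[subL(-4)]]
step 9: [C=((λq. ((λp. 4) -2)) 2) | E=∅ | S={0↦2} | K=[mulR :: subL(-4)]]
step 10: [C=(λq. ((λp. 4) -2)) | E=∅ | S={0↦2} | K=[arg :: mulR :: subL(-4)]]
step 11: [C=2 | E=∅ | S={0↦2} | K=[fun :: mulR :: subL(-4)]]
step 12: [C=((λp. 4) -2) | E={q↦1} | S={0↦2, 1↦2} | K=[mulR :: subL(-4)]]
step 13: [C=(λp. 4) | E={q↦1} | S={0↦2, 1↦2} | K=[arg :: mulR :: subL(-4)]]
step 14: [C=-2 | E={q↦1} | S={0↦2, 1↦2} | K=[fun :: mulR :: subL(-4)]]
step 15: [C=4 | E={p↦2, q↦1} | S={0↦2, 1↦2, 2↦-2} | K=[mulR :: subL(-4)]]
step 16: [C=(0 * -2) | E=∅ | S={0↦2, 1↦2, 2↦-2} | K=[mulL(4) :: subL(-4)]]
step 17: [C=0 | E=∅ | S={0↦2, 1↦2, 2↦-2} | K=[mulR :: mulL(4) :: subL(-4)]]
step 18: [C=-2 | E=∅ | S={0↦2, 1↦2, 2↦-2} | K=[mulL(0) :: mulL(4) :: subL(-4)]]
→ final value -4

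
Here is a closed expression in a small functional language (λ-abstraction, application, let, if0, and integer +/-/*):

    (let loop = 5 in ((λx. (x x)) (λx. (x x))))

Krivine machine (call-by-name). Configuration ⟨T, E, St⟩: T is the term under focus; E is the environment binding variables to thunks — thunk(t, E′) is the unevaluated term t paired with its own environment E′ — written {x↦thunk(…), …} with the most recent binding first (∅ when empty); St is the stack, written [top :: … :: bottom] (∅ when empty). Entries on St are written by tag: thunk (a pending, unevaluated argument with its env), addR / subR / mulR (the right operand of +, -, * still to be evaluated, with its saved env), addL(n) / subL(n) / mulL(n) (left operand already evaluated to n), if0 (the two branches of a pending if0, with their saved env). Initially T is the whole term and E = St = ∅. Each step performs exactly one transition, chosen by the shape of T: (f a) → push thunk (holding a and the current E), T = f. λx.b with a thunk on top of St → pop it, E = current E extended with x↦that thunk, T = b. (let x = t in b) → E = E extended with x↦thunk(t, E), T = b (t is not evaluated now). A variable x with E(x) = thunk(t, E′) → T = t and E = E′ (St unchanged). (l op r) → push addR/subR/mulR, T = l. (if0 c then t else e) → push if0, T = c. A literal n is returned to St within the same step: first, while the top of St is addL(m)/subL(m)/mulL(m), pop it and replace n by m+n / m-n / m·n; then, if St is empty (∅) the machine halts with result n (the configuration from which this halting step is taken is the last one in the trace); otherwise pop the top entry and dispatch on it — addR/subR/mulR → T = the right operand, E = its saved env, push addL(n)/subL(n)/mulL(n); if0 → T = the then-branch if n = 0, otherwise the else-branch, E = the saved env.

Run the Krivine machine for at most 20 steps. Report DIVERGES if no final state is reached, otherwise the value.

[0] <T=(let loop = 5 in ((λx. (x x)) (λx. (x x)))), E=∅, St=∅>
[1] <T=((λx. (x x)) (λx. (x x))), E={loop↦thunk(5, ∅)}, St=∅>
[2] <T=(λx. (x x)), E={loop↦thunk(5, ∅)}, St=[thunk]>
[3] <T=(x x), E={x↦thunk((λx. (x x)), {loop↦thunk(5, ∅)}), loop↦thunk(5, ∅)}, St=∅>
[4] <T=x, E={x↦thunk((λx. (x x)), {loop↦thunk(5, ∅)}), loop↦thunk(5, ∅)}, St=[thunk]>
[5] <T=(λx. (x x)), E={loop↦thunk(5, ∅)}, St=[thunk]>
[6] <T=(x x), E={x↦thunk(x, {x↦thunk((λx. (x x)), {loop↦thunk(5, ∅)}), loop↦thunk(5, ∅)}), loop↦thunk(5, ∅)}, St=∅>
[7] <T=x, E={x↦thunk(x, {x↦thunk((λx. (x x)), {loop↦thunk(5, ∅)}), loop↦thunk(5, ∅)}), loop↦thunk(5, ∅)}, St=[thunk]>
[8] <T=x, E={x↦thunk((λx. (x x)), {loop↦thunk(5, ∅)}), loop↦thunk(5, ∅)}, St=[thunk]>
[9] <T=(λx. (x x)), E={loop↦thunk(5, ∅)}, St=[thunk]>
[10] <T=(x x), E={x↦thunk(x, {x↦thunk(x, {x↦thunk((λx. (x x)), {loop↦thunk(5, ∅)}), loop↦thunk(5, ∅)}), loop↦thunk(5, ∅)}), loop↦thunk(5, ∅)}, St=∅>
[11] <T=x, E={x↦thunk(x, {x↦thunk(x, {x↦thunk((λx. (x x)), {loop↦thunk(5, ∅)}), loop↦thunk(5, ∅)}), loop↦thunk(5, ∅)}), loop↦thunk(5, ∅)}, St=[thunk]>
[12] <T=x, E={x↦thunk(x, {x↦thunk((λx. (x x)), {loop↦thunk(5, ∅)}), loop↦thunk(5, ∅)}), loop↦thunk(5, ∅)}, St=[thunk]>
[13] <T=x, E={x↦thunk((λx. (x x)), {loop↦thunk(5, ∅)}), loop↦thunk(5, ∅)}, St=[thunk]>
[14] <T=(λx. (x x)), E={loop↦thunk(5, ∅)}, St=[thunk]>
[15] <T=(x x), E={x↦thunk(x, {x↦thunk(x, {x↦thunk(x, {x↦thunk((λx. (x x)), {loop↦thunk(5, ∅)}), loop↦thunk(5, ∅)}), loop↦thunk(5, ∅)}), loop↦thunk(5, ∅)}), loop↦thunk(5, ∅)}, St=∅>
[16] <T=x, E={x↦thunk(x, {x↦thunk(x, {x↦thunk(x, {x↦thunk((λx. (x x)), {loop↦thunk(5, ∅)}), loop↦thunk(5, ∅)}), loop↦thunk(5, ∅)}), loop↦thunk(5, ∅)}), loop↦thunk(5, ∅)}, St=[thunk]>
[17] <T=x, E={x↦thunk(x, {x↦thunk(x, {x↦thunk((λx. (x x)), {loop↦thunk(5, ∅)}), loop↦thunk(5, ∅)}), loop↦thunk(5, ∅)}), loop↦thunk(5, ∅)}, St=[thunk]>
[18] <T=x, E={x↦thunk(x, {x↦thunk((λx. (x x)), {loop↦thunk(5, ∅)}), loop↦thunk(5, ∅)}), loop↦thunk(5, ∅)}, St=[thunk]>
[19] <T=x, E={x↦thunk((λx. (x x)), {loop↦thunk(5, ∅)}), loop↦thunk(5, ∅)}, St=[thunk]>
[20] <T=(λx. (x x)), E={loop↦thunk(5, ∅)}, St=[thunk]>
→ 20 transitions taken and the configuration is still not final: no result within 20 steps

Answer: DIVERGES (no final state within 20 steps)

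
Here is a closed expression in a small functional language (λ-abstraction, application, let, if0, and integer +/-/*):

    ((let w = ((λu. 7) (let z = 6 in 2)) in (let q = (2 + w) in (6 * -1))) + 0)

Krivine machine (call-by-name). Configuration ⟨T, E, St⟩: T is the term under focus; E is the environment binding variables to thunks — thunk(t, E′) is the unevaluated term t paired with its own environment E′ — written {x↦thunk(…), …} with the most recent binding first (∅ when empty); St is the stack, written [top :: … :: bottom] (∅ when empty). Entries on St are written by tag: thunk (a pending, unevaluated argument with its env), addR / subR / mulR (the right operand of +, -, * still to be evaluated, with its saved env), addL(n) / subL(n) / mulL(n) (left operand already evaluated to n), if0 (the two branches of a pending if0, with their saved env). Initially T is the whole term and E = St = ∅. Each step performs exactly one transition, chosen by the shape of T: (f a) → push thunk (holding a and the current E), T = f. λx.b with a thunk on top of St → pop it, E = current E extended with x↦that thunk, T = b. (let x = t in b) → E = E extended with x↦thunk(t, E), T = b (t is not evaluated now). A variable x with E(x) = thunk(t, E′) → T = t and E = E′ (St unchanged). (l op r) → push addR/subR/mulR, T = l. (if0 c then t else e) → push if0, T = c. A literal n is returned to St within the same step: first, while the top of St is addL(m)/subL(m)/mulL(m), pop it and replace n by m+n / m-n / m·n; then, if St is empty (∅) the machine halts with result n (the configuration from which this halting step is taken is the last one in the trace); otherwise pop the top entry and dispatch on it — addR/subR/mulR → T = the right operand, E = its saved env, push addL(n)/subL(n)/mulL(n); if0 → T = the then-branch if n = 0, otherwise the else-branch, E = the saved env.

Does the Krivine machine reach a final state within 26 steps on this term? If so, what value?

[0] ⟨T=((let w = ((λu. 7) (let z = 6 in 2)) in (let q = (2 + w) in (6 * -1))) + 0); E=∅; St=∅⟩
[1] ⟨T=(let w = ((λu. 7) (let z = 6 in 2)) in (let q = (2 + w) in (6 * -1))); E=∅; St=[addR]⟩
[2] ⟨T=(let q = (2 + w) in (6 * -1)); E={w↦thunk(((λu. 7) (let z = 6 in 2)), ∅)}; St=[addR]⟩
[3] ⟨T=(6 * -1); E={q↦thunk((2 + w), {w↦thunk(((λu. 7) (let z = 6 in 2)), ∅)}), w↦thunk(((λu. 7) (let z = 6 in 2)), ∅)}; St=[addR]⟩
[4] ⟨T=6; E={q↦thunk((2 + w), {w↦thunk(((λu. 7) (let z = 6 in 2)), ∅)}), w↦thunk(((λu. 7) (let z = 6 in 2)), ∅)}; St=[mulR :: addR]⟩
[5] ⟨T=-1; E={q↦thunk((2 + w), {w↦thunk(((λu. 7) (let z = 6 in 2)), ∅)}), w↦thunk(((λu. 7) (let z = 6 in 2)), ∅)}; St=[mulL(6) :: addR]⟩
[6] ⟨T=0; E=∅; St=[addL(-6)]⟩
→ final value -6

Answer: -6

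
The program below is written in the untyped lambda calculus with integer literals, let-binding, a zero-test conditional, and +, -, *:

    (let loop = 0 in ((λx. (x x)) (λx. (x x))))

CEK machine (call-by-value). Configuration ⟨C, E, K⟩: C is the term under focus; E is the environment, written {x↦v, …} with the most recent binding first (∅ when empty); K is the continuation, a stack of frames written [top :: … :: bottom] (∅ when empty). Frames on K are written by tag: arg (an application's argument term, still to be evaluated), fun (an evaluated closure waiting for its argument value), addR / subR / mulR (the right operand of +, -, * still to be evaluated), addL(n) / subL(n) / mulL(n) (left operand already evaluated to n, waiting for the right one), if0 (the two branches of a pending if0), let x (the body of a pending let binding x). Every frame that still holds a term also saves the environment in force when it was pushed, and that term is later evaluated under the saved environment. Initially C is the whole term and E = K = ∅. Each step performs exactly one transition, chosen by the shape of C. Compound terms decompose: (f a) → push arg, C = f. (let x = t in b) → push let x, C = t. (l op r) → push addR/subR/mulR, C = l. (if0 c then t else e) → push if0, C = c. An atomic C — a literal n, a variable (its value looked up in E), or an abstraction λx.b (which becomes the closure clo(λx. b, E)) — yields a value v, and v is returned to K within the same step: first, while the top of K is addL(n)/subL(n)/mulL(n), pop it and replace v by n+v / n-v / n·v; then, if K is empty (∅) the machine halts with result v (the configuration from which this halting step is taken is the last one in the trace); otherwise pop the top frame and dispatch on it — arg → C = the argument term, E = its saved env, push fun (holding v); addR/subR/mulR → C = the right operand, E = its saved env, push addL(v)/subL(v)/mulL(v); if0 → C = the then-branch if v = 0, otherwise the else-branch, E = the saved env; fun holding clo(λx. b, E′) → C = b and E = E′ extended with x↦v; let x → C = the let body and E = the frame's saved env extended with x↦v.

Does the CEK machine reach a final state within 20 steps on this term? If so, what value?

Answer: DIVERGES (no final state within 20 steps)

Execution trace:
step 0: ⟨C=(let loop = 0 in ((λx. (x x)) (λx. (x x)))); E=∅; K=∅⟩
step 1: ⟨C=0; E=∅; K=[let loop]⟩
step 2: ⟨C=((λx. (x x)) (λx. (x x))); E={loop↦0}; K=∅⟩
step 3: ⟨C=(λx. (x x)); E={loop↦0}; K=[arg]⟩
step 4: ⟨C=(λx. (x x)); E={loop↦0}; K=[fun]⟩
step 5: ⟨C=(x x); E={x↦clo(λx. (x x), {loop↦0}), loop↦0}; K=∅⟩
step 6: ⟨C=x; E={x↦clo(λx. (x x), {loop↦0}), loop↦0}; K=[arg]⟩
step 7: ⟨C=x; E={x↦clo(λx. (x x), {loop↦0}), loop↦0}; K=[fun]⟩
… configuration repeats with period 3 (steps 5–7 recur indefinitely) …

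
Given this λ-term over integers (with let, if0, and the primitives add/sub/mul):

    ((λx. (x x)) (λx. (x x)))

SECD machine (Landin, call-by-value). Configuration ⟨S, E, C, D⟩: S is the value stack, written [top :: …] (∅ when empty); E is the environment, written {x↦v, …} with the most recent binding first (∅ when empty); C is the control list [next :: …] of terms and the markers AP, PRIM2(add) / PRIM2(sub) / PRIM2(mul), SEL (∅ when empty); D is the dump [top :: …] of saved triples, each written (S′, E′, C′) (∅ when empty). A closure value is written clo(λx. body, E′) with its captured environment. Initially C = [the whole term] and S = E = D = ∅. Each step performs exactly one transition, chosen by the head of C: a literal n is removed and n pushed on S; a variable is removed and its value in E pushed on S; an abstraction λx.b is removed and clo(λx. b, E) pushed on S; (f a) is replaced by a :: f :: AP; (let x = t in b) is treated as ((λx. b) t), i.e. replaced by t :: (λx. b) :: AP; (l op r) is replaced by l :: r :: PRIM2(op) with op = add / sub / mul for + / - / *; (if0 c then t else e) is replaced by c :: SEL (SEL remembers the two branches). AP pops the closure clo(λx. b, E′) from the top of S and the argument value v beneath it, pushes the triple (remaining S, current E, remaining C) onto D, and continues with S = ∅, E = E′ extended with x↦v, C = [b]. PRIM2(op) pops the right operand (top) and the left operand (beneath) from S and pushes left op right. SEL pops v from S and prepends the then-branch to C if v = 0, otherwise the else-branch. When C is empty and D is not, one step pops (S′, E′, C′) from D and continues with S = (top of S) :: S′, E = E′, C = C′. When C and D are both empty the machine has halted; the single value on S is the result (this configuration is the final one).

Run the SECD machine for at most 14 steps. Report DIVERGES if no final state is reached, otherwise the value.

Answer: DIVERGES (no final state within 14 steps)

Execution trace:
[0] ⟨S=∅; E=∅; C=[((λx. (x x)) (λx. (x x)))]; D=∅⟩
[1] ⟨S=∅; E=∅; C=[(λx. (x x)) :: (λx. (x x)) :: AP]; D=∅⟩
[2] ⟨S=[clo(λx. (x x), ∅)]; E=∅; C=[(λx. (x x)) :: AP]; D=∅⟩
[3] ⟨S=[clo(λx. (x x), ∅) :: clo(λx. (x x), ∅)]; E=∅; C=[AP]; D=∅⟩
[4] ⟨S=∅; E={x↦clo(λx. (x x), ∅)}; C=[(x x)]; D=[(∅, ∅, ∅)]⟩
[5] ⟨S=∅; E={x↦clo(λx. (x x), ∅)}; C=[x :: x :: AP]; D=[(∅, ∅, ∅)]⟩
[6] ⟨S=[clo(λx. (x x), ∅)]; E={x↦clo(λx. (x x), ∅)}; C=[x :: AP]; D=[(∅, ∅, ∅)]⟩
[7] ⟨S=[clo(λx. (x x), ∅) :: clo(λx. (x x), ∅)]; E={x↦clo(λx. (x x), ∅)}; C=[AP]; D=[(∅, ∅, ∅)]⟩
[8] ⟨S=∅; E={x↦clo(λx. (x x), ∅)}; C=[(x x)]; D=[(∅, {x↦clo(λx. (x x), ∅)}, ∅) :: (∅, ∅, ∅)]⟩
[9] ⟨S=∅; E={x↦clo(λx. (x x), ∅)}; C=[x :: x :: AP]; D=[(∅, {x↦clo(λx. (x x), ∅)}, ∅) :: (∅, ∅, ∅)]⟩
[10] ⟨S=[clo(λx. (x x), ∅)]; E={x↦clo(λx. (x x), ∅)}; C=[x :: AP]; D=[(∅, {x↦clo(λx. (x x), ∅)}, ∅) :: (∅, ∅, ∅)]⟩
[11] ⟨S=[clo(λx. (x x), ∅) :: clo(λx. (x x), ∅)]; E={x↦clo(λx. (x x), ∅)}; C=[AP]; D=[(∅, {x↦clo(λx. (x x), ∅)}, ∅) :: (∅, ∅, ∅)]⟩
[12] ⟨S=∅; E={x↦clo(λx. (x x), ∅)}; C=[(x x)]; D=[(∅, {x↦clo(λx. (x x), ∅)}, ∅) :: (∅, {x↦clo(λx. (x x), ∅)}, ∅) :: (∅, ∅, ∅)]⟩
[13] ⟨S=∅; E={x↦clo(λx. (x x), ∅)}; C=[x :: x :: AP]; D=[(∅, {x↦clo(λx. (x x), ∅)}, ∅) :: (∅, {x↦clo(λx. (x x), ∅)}, ∅) :: (∅, ∅, ∅)]⟩
[14] ⟨S=[clo(λx. (x x), ∅)]; E={x↦clo(λx. (x x), ∅)}; C=[x :: AP]; D=[(∅, {x↦clo(λx. (x x), ∅)}, ∅) :: (∅, {x↦clo(λx. (x x), ∅)}, ∅) :: (∅, ∅, ∅)]⟩
→ 14 transitions taken and the configuration is still not final: no result within 14 steps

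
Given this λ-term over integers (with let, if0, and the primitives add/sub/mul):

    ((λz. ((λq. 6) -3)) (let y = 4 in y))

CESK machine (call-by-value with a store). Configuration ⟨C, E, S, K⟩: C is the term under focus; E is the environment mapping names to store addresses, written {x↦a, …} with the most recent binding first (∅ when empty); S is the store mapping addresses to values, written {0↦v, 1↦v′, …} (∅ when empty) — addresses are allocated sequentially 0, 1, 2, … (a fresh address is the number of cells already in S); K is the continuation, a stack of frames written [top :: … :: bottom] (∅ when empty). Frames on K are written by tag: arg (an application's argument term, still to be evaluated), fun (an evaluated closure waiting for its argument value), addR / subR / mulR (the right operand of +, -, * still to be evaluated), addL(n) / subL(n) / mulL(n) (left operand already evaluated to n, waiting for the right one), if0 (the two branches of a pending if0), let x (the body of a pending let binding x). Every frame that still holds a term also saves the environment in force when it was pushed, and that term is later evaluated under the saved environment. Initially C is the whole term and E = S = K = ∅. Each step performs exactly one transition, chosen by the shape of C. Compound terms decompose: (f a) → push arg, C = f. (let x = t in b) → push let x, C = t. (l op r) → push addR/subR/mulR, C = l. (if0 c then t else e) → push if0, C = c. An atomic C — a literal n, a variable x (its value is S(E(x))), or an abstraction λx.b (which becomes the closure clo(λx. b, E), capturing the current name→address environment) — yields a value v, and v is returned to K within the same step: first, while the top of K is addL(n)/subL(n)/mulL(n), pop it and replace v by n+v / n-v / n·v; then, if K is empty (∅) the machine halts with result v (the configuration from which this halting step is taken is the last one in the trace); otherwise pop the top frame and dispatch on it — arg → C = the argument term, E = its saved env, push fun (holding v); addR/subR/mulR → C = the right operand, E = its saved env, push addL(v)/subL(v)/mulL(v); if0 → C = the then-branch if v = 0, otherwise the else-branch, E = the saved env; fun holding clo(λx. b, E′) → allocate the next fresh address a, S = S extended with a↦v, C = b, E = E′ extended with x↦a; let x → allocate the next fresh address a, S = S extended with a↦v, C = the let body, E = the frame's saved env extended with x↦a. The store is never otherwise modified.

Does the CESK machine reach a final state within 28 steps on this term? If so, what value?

step 0: [C=((λz. ((λq. 6) -3)) (let y = 4 in y)) | E=∅ | S=∅ | K=∅]
step 1: [C=(λz. ((λq. 6) -3)) | E=∅ | S=∅ | K=[arg]]
step 2: [C=(let y = 4 in y) | E=∅ | S=∅ | K=[fun]]
step 3: [C=4 | E=∅ | S=∅ | K=[let y :: fun]]
step 4: [C=y | E={y↦0} | S={0↦4} | K=[fun]]
step 5: [C=((λq. 6) -3) | E={z↦1} | S={0↦4, 1↦4} | K=∅]
step 6: [C=(λq. 6) | E={z↦1} | S={0↦4, 1↦4} | K=[arg]]
step 7: [C=-3 | E={z↦1} | S={0↦4, 1↦4} | K=[fun]]
step 8: [C=6 | E={q↦2, z↦1} | S={0↦4, 1↦4, 2↦-3} | K=∅]
→ final value 6

Answer: 6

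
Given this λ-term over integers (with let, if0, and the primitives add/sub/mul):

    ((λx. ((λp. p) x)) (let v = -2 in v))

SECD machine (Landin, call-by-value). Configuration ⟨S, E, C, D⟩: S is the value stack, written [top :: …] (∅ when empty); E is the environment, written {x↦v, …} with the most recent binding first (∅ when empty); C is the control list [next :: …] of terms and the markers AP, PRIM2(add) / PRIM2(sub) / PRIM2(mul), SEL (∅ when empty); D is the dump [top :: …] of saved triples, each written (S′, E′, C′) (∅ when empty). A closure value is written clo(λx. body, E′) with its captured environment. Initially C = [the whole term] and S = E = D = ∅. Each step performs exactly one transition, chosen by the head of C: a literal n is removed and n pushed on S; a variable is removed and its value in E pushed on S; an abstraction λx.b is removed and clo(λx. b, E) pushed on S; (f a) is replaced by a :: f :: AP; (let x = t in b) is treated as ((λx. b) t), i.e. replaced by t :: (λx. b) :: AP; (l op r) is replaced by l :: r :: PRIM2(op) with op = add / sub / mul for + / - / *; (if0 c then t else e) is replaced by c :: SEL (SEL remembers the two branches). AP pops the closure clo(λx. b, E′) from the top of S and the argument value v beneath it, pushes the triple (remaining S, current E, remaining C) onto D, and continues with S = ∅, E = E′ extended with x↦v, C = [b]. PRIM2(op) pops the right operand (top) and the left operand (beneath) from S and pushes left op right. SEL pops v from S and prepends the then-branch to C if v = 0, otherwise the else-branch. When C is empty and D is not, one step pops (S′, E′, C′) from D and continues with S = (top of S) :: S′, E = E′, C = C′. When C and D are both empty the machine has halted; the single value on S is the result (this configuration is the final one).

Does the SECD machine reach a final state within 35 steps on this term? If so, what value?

Answer: -2

Execution trace:
[0] [S=∅ | E=∅ | C=[((λx. ((λp. p) x)) (let v = -2 in v))] | D=∅]
[1] [S=∅ | E=∅ | C=[(let v = -2 in v) :: (λx. ((λp. p) x)) :: AP] | D=∅]
[2] [S=∅ | E=∅ | C=[-2 :: (λv. v) :: AP :: (λx. ((λp. p) x)) :: AP] | D=∅]
[3] [S=[-2] | E=∅ | C=[(λv. v) :: AP :: (λx. ((λp. p) x)) :: AP] | D=∅]
[4] [S=[clo(λv. v, ∅) :: -2] | E=∅ | C=[AP :: (λx. ((λp. p) x)) :: AP] | D=∅]
[5] [S=∅ | E={v↦-2} | C=[v] | D=[(∅, ∅, [(λx. ((λp. p) x)) :: AP])]]
[6] [S=[-2] | E={v↦-2} | C=∅ | D=[(∅, ∅, [(λx. ((λp. p) x)) :: AP])]]
[7] [S=[-2] | E=∅ | C=[(λx. ((λp. p) x)) :: AP] | D=∅]
[8] [S=[clo(λx. ((λp. p) x), ∅) :: -2] | E=∅ | C=[AP] | D=∅]
[9] [S=∅ | E={x↦-2} | C=[((λp. p) x)] | D=[(∅, ∅, ∅)]]
[10] [S=∅ | E={x↦-2} | C=[x :: (λp. p) :: AP] | D=[(∅, ∅, ∅)]]
[11] [S=[-2] | E={x↦-2} | C=[(λp. p) :: AP] | D=[(∅, ∅, ∅)]]
[12] [S=[clo(λp. p, {x↦-2}) :: -2] | E={x↦-2} | C=[AP] | D=[(∅, ∅, ∅)]]
[13] [S=∅ | E={p↦-2, x↦-2} | C=[p] | D=[(∅, {x↦-2}, ∅) :: (∅, ∅, ∅)]]
[14] [S=[-2] | E={p↦-2, x↦-2} | C=∅ | D=[(∅, {x↦-2}, ∅) :: (∅, ∅, ∅)]]
[15] [S=[-2] | E={x↦-2} | C=∅ | D=[(∅, ∅, ∅)]]
[16] [S=[-2] | E=∅ | C=∅ | D=∅]
→ final value -2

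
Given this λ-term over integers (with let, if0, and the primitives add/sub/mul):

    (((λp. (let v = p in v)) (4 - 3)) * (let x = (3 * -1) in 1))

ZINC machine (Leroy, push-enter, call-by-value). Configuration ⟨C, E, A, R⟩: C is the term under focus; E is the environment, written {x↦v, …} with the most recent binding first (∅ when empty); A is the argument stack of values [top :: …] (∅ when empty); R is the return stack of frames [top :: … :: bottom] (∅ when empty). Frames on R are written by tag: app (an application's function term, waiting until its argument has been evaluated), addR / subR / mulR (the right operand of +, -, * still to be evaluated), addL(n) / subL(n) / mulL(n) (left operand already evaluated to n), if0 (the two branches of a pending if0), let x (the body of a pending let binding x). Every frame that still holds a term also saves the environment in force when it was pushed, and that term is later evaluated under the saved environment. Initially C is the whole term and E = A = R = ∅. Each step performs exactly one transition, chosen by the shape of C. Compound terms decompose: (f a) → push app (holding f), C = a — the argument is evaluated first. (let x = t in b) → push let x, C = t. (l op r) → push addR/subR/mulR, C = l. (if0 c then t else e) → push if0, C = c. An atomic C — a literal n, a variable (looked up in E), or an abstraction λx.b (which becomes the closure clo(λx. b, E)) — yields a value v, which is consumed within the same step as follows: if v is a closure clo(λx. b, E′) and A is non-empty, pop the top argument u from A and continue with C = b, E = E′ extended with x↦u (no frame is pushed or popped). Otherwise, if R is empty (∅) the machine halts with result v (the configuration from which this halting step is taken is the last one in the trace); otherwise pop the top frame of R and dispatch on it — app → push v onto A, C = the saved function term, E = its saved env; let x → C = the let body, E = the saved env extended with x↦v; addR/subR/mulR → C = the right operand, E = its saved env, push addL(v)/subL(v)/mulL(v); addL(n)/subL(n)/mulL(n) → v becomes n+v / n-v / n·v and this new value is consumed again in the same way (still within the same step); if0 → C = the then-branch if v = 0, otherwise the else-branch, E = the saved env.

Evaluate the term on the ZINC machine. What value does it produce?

Answer: 1

Machine steps:
[0] <C=(((λp. (let v = p in v)) (4 - 3)) * (let x = (3 * -1) in 1)), E=∅, A=∅, R=∅>
[1] <C=((λp. (let v = p in v)) (4 - 3)), E=∅, A=∅, R=[mulR]>
[2] <C=(4 - 3), E=∅, A=∅, R=[app :: mulR]>
[3] <C=4, E=∅, A=∅, R=[subR :: app :: mulR]>
[4] <C=3, E=∅, A=∅, R=[subL(4) :: app :: mulR]>
[5] <C=(λp. (let v = p in v)), E=∅, A=[1], R=[mulR]>
[6] <C=(let v = p in v), E={p↦1}, A=∅, R=[mulR]>
[7] <C=p, E={p↦1}, A=∅, R=[let v :: mulR]>
[8] <C=v, E={v↦1, p↦1}, A=∅, R=[mulR]>
[9] <C=(let x = (3 * -1) in 1), E=∅, A=∅, R=[mulL(1)]>
[10] <C=(3 * -1), E=∅, A=∅, R=[let x :: mulL(1)]>
[11] <C=3, E=∅, A=∅, R=[mulR :: let x :: mulL(1)]>
[12] <C=-1, E=∅, A=∅, R=[mulL(3) :: let x :: mulL(1)]>
[13] <C=1, E={x↦-3}, A=∅, R=[mulL(1)]>
→ final value 1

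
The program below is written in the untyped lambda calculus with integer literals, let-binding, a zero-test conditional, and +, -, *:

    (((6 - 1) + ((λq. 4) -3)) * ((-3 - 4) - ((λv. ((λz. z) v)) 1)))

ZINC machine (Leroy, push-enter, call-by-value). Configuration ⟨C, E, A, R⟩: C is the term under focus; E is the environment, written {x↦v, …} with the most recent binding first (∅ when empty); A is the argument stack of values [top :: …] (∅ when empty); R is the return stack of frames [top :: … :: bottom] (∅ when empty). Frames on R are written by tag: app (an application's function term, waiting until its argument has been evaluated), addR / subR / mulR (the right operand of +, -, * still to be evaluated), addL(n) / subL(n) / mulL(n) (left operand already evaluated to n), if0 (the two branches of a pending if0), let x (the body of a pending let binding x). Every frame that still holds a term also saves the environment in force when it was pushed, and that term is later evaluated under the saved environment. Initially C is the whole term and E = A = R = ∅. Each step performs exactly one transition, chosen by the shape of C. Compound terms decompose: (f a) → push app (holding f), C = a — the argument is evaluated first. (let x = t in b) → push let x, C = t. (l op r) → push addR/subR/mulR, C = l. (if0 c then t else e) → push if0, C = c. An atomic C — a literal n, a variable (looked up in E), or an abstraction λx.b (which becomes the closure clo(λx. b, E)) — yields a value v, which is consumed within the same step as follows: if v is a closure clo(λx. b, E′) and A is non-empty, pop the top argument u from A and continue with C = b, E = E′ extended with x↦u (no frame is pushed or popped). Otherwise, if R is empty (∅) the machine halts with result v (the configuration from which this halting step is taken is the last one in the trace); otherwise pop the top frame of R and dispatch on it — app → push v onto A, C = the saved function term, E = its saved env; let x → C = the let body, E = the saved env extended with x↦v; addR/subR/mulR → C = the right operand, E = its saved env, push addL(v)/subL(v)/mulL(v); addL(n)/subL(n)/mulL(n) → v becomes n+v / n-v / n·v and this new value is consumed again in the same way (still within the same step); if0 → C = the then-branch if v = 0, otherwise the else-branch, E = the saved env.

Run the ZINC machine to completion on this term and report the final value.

Answer: -72

Machine steps:
step 0: [C=(((6 - 1) + ((λq. 4) -3)) * ((-3 - 4) - ((λv. ((λz. z) v)) 1))) | E=∅ | A=∅ | R=∅]
step 1: [C=((6 - 1) + ((λq. 4) -3)) | E=∅ | A=∅ | R=[mulR]]
step 2: [C=(6 - 1) | E=∅ | A=∅ | R=[addR :: mulR]]
step 3: [C=6 | E=∅ | A=∅ | R=[subR :: addR :: mulR]]
step 4: [C=1 | E=∅ | A=∅ | R=[subL(6) :: addR :: mulR]]
step 5: [C=((λq. 4) -3) | E=∅ | A=∅ | R=[addL(5) :: mulR]]
step 6: [C=-3 | E=∅ | A=∅ | R=[app :: addL(5) :: mulR]]
step 7: [C=(λq. 4) | E=∅ | A=[-3] | R=[addL(5) :: mulR]]
step 8: [C=4 | E={q↦-3} | A=∅ | R=[addL(5) :: mulR]]
step 9: [C=((-3 - 4) - ((λv. ((λz. z) v)) 1)) | E=∅ | A=∅ | R=[mulL(9)]]
step 10: [C=(-3 - 4) | E=∅ | A=∅ | R=[subR :: mulL(9)]]
step 11: [C=-3 | E=∅ | A=∅ | R=[subR :: subR :: mulL(9)]]
step 12: [C=4 | E=∅ | A=∅ | R=[subL(-3) :: subR :: mulL(9)]]
step 13: [C=((λv. ((λz. z) v)) 1) | E=∅ | A=∅ | R=[subL(-7) :: mulL(9)]]
step 14: [C=1 | E=∅ | A=∅ | R=[app :: subL(-7) :: mulL(9)]]
step 15: [C=(λv. ((λz. z) v)) | E=∅ | A=[1] | R=[subL(-7) :: mulL(9)]]
step 16: [C=((λz. z) v) | E={v↦1} | A=∅ | R=[subL(-7) :: mulL(9)]]
step 17: [C=v | E={v↦1} | A=∅ | R=[app :: subL(-7) :: mulL(9)]]
step 18: [C=(λz. z) | E={v↦1} | A=[1] | R=[subL(-7) :: mulL(9)]]
step 19: [C=z | E={z↦1, v↦1} | A=∅ | R=[subL(-7) :: mulL(9)]]
→ final value -72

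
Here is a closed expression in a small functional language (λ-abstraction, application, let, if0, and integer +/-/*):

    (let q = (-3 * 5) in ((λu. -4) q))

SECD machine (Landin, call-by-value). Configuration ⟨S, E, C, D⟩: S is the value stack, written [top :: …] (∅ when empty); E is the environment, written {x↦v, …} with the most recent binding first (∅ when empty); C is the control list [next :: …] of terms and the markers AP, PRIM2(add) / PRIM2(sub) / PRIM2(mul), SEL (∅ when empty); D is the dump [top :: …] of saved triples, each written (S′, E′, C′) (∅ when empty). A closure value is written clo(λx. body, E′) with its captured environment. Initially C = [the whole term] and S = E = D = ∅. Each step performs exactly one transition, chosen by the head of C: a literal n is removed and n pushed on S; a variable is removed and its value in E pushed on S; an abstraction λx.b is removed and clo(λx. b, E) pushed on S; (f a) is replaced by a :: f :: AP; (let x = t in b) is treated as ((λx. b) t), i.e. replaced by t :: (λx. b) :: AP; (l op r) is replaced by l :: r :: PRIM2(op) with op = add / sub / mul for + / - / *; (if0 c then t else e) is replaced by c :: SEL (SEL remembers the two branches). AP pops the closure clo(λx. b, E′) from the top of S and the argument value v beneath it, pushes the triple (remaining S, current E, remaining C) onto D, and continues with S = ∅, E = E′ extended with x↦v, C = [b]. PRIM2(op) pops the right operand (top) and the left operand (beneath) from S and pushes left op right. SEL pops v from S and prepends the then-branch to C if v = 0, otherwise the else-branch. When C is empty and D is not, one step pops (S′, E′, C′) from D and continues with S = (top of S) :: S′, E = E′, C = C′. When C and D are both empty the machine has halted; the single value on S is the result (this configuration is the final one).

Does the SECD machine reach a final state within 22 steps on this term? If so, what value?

Answer: -4

Derivation:
t=0: <S=∅, E=∅, C=[(let q = (-3 * 5) in ((λu. -4) q))], D=∅>
t=1: <S=∅, E=∅, C=[(-3 * 5) :: (λq. ((λu. -4) q)) :: AP], D=∅>
t=2: <S=∅, E=∅, C=[-3 :: 5 :: PRIM2(mul) :: (λq. ((λu. -4) q)) :: AP], D=∅>
t=3: <S=[-3], E=∅, C=[5 :: PRIM2(mul) :: (λq. ((λu. -4) q)) :: AP], D=∅>
t=4: <S=[5 :: -3], E=∅, C=[PRIM2(mul) :: (λq. ((λu. -4) q)) :: AP], D=∅>
t=5: <S=[-15], E=∅, C=[(λq. ((λu. -4) q)) :: AP], D=∅>
t=6: <S=[clo(λq. ((λu. -4) q), ∅) :: -15], E=∅, C=[AP], D=∅>
t=7: <S=∅, E={q↦-15}, C=[((λu. -4) q)], D=[(∅, ∅, ∅)]>
t=8: <S=∅, E={q↦-15}, C=[q :: (λu. -4) :: AP], D=[(∅, ∅, ∅)]>
t=9: <S=[-15], E={q↦-15}, C=[(λu. -4) :: AP], D=[(∅, ∅, ∅)]>
t=10: <S=[clo(λu. -4, {q↦-15}) :: -15], E={q↦-15}, C=[AP], D=[(∅, ∅, ∅)]>
t=11: <S=∅, E={u↦-15, q↦-15}, C=[-4], D=[(∅, {q↦-15}, ∅) :: (∅, ∅, ∅)]>
t=12: <S=[-4], E={u↦-15, q↦-15}, C=∅, D=[(∅, {q↦-15}, ∅) :: (∅, ∅, ∅)]>
t=13: <S=[-4], E={q↦-15}, C=∅, D=[(∅, ∅, ∅)]>
t=14: <S=[-4], E=∅, C=∅, D=∅>
→ final value -4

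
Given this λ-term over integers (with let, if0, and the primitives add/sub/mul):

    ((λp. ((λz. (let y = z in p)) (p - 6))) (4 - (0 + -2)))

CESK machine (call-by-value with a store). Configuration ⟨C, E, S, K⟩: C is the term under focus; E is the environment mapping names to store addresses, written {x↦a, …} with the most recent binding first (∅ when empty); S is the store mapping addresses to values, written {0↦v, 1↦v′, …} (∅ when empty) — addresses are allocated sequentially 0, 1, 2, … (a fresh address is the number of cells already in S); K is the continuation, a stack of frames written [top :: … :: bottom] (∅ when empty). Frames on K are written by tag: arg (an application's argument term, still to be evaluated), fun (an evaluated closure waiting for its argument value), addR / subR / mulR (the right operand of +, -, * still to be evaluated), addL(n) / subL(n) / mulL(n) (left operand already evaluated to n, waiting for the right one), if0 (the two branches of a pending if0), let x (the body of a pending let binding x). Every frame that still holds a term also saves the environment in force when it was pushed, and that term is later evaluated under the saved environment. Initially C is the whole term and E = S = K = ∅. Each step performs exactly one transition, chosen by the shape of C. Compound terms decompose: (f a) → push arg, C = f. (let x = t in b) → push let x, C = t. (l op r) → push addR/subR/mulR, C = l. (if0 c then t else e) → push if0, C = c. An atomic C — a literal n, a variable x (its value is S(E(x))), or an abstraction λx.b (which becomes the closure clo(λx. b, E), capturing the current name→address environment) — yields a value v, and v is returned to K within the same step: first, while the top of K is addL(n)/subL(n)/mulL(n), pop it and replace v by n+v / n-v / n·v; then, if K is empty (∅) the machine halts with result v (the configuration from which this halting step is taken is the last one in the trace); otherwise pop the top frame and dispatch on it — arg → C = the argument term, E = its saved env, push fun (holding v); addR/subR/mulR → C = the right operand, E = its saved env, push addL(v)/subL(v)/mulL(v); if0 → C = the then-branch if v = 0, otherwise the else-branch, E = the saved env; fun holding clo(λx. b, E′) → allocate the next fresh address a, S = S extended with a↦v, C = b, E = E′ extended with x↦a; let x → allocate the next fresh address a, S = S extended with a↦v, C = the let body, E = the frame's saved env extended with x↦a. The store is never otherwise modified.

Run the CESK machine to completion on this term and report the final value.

Answer: 6

Execution trace:
0. ⟨C=((λp. ((λz. (let y = z in p)) (p - 6))) (4 - (0 + -2))); E=∅; S=∅; K=∅⟩
1. ⟨C=(λp. ((λz. (let y = z in p)) (p - 6))); E=∅; S=∅; K=[arg]⟩
2. ⟨C=(4 - (0 + -2)); E=∅; S=∅; K=[fun]⟩
3. ⟨C=4; E=∅; S=∅; K=[subR :: fun]⟩
4. ⟨C=(0 + -2); E=∅; S=∅; K=[subL(4) :: fun]⟩
5. ⟨C=0; E=∅; S=∅; K=[addR :: subL(4) :: fun]⟩
6. ⟨C=-2; E=∅; S=∅; K=[addL(0) :: subL(4) :: fun]⟩
7. ⟨C=((λz. (let y = z in p)) (p - 6)); E={p↦0}; S={0↦6}; K=∅⟩
8. ⟨C=(λz. (let y = z in p)); E={p↦0}; S={0↦6}; K=[arg]⟩
9. ⟨C=(p - 6); E={p↦0}; S={0↦6}; K=[fun]⟩
10. ⟨C=p; E={p↦0}; S={0↦6}; K=[subR :: fun]⟩
11. ⟨C=6; E={p↦0}; S={0↦6}; K=[subL(6) :: fun]⟩
12. ⟨C=(let y = z in p); E={z↦1, p↦0}; S={0↦6, 1↦0}; K=∅⟩
13. ⟨C=z; E={z↦1, p↦0}; S={0↦6, 1↦0}; K=[let y]⟩
14. ⟨C=p; E={y↦2, z↦1, p↦0}; S={0↦6, 1↦0, 2↦0}; K=∅⟩
→ final value 6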